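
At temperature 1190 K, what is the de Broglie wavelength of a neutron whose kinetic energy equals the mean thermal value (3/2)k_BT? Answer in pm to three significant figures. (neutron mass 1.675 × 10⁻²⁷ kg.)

KE = (3/2)k_BT = 1.5 × 1.381 × 10⁻²³ × 1190 = 2.465 × 10⁻²⁰ J.
p = √(2mKE) = √(2 × 1.675 × 10⁻²⁷ × 2.465 × 10⁻²⁰) = 9.087 × 10⁻²⁴ kg·m/s.
λ = h/p = 7.29 × 10⁻¹¹ m = 72.9 pm.

λ = 72.9 pm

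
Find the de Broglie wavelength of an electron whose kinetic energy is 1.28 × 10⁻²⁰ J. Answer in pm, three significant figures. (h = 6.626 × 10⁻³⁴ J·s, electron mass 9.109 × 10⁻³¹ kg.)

p = √(2mKE) = √(2 × 9.109 × 10⁻³¹ × 1.280 × 10⁻²⁰) = 1.527 × 10⁻²⁵ kg·m/s.
λ = h/p = 6.626 × 10⁻³⁴ / 1.527 × 10⁻²⁵ = 4.34 × 10⁻⁹ m = 4340 pm.

λ = 4340 pm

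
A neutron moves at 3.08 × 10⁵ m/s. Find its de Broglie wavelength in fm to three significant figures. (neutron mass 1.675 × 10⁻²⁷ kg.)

p = mv = 1.675 × 10⁻²⁷ × 3.08 × 10⁵ = 5.159 × 10⁻²² kg·m/s.
λ = h/p = 6.626 × 10⁻³⁴ / 5.159 × 10⁻²² = 1.28 × 10⁻¹² m = 1280 fm.

λ = 1280 fm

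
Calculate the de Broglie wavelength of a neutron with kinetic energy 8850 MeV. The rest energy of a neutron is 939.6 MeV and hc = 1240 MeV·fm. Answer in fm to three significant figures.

λ = 0.127 fm

Total energy E = KE + m₀c² = 8850 + 939.6 = 9789.6 MeV.
(pc)² = E² − (m₀c²)² = (9789.6)² − (939.6)² = 9.495 × 10⁷ MeV², so pc = 9744 MeV.
λ = hc/(pc) = 1240 MeV·fm / 9744 MeV = 0.127 fm.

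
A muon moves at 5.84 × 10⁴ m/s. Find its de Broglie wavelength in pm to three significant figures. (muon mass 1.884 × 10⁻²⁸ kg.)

λ = 60.2 pm

p = mv = 1.884 × 10⁻²⁸ × 5.84 × 10⁴ = 1.100 × 10⁻²³ kg·m/s.
λ = h/p = 6.626 × 10⁻³⁴ / 1.100 × 10⁻²³ = 6.02 × 10⁻¹¹ m = 60.2 pm.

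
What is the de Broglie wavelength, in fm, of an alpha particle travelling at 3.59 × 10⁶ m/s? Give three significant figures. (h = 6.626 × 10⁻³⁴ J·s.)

p = mv = 6.645 × 10⁻²⁷ × 3.59 × 10⁶ = 2.386 × 10⁻²⁰ kg·m/s.
λ = h/p = 6.626 × 10⁻³⁴ / 2.386 × 10⁻²⁰ = 2.78 × 10⁻¹⁴ m = 27.8 fm.

λ = 27.8 fm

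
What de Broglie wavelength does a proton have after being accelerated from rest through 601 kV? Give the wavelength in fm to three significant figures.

λ = 36.9 fm

KE = eV = 1.602 × 10⁻¹⁹ × 6.010 × 10⁵ = 9.628 × 10⁻¹⁴ J.
p = √(2mKE) = √(2 × 1.673 × 10⁻²⁷ × 9.628 × 10⁻¹⁴) = 1.795 × 10⁻²⁰ kg·m/s.
λ = h/p = 6.626 × 10⁻³⁴ / 1.795 × 10⁻²⁰ = 3.69 × 10⁻¹⁴ m = 36.9 fm.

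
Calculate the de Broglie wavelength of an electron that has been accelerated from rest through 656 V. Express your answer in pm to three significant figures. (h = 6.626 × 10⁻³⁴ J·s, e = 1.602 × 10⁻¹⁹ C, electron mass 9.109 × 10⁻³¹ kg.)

KE = eV = 1.602 × 10⁻¹⁹ × 656.0 = 1.051 × 10⁻¹⁶ J.
p = √(2mKE) = √(2 × 9.109 × 10⁻³¹ × 1.051 × 10⁻¹⁶) = 1.384 × 10⁻²³ kg·m/s.
λ = h/p = 6.626 × 10⁻³⁴ / 1.384 × 10⁻²³ = 4.79 × 10⁻¹¹ m = 47.9 pm.

λ = 47.9 pm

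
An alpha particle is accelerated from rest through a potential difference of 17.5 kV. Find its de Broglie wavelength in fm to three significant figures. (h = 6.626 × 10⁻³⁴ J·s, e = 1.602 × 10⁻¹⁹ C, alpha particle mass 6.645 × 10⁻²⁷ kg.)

λ = 76.8 fm

KE = 2eV = 2 × 1.602 × 10⁻¹⁹ × 1.750 × 10⁴ = 5.607 × 10⁻¹⁵ J.
p = √(2mKE) = √(2 × 6.645 × 10⁻²⁷ × 5.607 × 10⁻¹⁵) = 8.632 × 10⁻²¹ kg·m/s.
λ = h/p = 6.626 × 10⁻³⁴ / 8.632 × 10⁻²¹ = 7.68 × 10⁻¹⁴ m = 76.8 fm.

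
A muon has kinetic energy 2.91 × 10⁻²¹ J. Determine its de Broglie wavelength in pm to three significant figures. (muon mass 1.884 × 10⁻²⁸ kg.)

λ = 633 pm

p = √(2mKE) = √(2 × 1.884 × 10⁻²⁸ × 2.910 × 10⁻²¹) = 1.047 × 10⁻²⁴ kg·m/s.
λ = h/p = 6.626 × 10⁻³⁴ / 1.047 × 10⁻²⁴ = 6.33 × 10⁻¹⁰ m = 633 pm.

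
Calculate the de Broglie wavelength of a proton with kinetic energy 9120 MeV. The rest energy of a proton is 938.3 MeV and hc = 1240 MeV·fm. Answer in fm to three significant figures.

λ = 0.124 fm

Total energy E = KE + m₀c² = 9120 + 938.3 = 10058.3 MeV.
(pc)² = E² − (m₀c²)² = (10058.3)² − (938.3)² = 1.003 × 10⁸ MeV², so pc = 1.001 × 10⁴ MeV.
λ = hc/(pc) = 1240 MeV·fm / 1.001 × 10⁴ MeV = 0.124 fm.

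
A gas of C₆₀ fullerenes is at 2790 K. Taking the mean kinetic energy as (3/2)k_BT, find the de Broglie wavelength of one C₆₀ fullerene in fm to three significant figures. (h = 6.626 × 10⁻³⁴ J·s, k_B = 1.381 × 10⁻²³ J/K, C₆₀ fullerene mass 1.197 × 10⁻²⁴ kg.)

KE = (3/2)k_BT = 1.5 × 1.381 × 10⁻²³ × 2790 = 5.779 × 10⁻²⁰ J.
p = √(2mKE) = √(2 × 1.197 × 10⁻²⁴ × 5.779 × 10⁻²⁰) = 3.720 × 10⁻²² kg·m/s.
λ = h/p = 1.78 × 10⁻¹² m = 1780 fm.

λ = 1780 fm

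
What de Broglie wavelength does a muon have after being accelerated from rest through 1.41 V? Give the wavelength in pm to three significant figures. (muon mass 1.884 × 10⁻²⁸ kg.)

λ = 71.8 pm

KE = eV = 1.602 × 10⁻¹⁹ × 1.410 = 2.259 × 10⁻¹⁹ J.
p = √(2mKE) = √(2 × 1.884 × 10⁻²⁸ × 2.259 × 10⁻¹⁹) = 9.226 × 10⁻²⁴ kg·m/s.
λ = h/p = 6.626 × 10⁻³⁴ / 9.226 × 10⁻²⁴ = 7.18 × 10⁻¹¹ m = 71.8 pm.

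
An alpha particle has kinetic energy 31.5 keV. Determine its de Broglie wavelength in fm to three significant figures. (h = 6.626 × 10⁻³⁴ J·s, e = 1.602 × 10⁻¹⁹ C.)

KE = 31.5 keV = 5.046 × 10⁻¹⁵ J.
p = √(2mKE) = √(2 × 6.645 × 10⁻²⁷ × 5.046 × 10⁻¹⁵) = 8.189 × 10⁻²¹ kg·m/s.
λ = h/p = 6.626 × 10⁻³⁴ / 8.189 × 10⁻²¹ = 8.09 × 10⁻¹⁴ m = 80.9 fm.

λ = 80.9 fm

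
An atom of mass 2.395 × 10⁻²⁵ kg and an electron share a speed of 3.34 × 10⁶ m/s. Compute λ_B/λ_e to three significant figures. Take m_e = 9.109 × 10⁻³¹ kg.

At fixed v, p = mv so λ = h/(mv) ∝ 1/m.
λ_B/λ_e = m_e/m_B = 9.109 × 10⁻³¹/2.395 × 10⁻²⁵ = 3.80 × 10⁻⁶.

λ_B/λ_e = 3.80 × 10⁻⁶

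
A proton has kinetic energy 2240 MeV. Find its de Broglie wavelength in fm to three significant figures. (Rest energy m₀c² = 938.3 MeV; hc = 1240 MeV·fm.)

Total energy E = KE + m₀c² = 2240 + 938.3 = 3178.3 MeV.
(pc)² = E² − (m₀c²)² = (3178.3)² − (938.3)² = 9.221 × 10⁶ MeV², so pc = 3037 MeV.
λ = hc/(pc) = 1240 MeV·fm / 3037 MeV = 0.408 fm.

λ = 0.408 fm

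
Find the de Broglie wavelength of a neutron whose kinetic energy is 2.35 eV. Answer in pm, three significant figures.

KE = 2.35 eV = 3.765 × 10⁻¹⁹ J.
p = √(2mKE) = √(2 × 1.675 × 10⁻²⁷ × 3.765 × 10⁻¹⁹) = 3.551 × 10⁻²³ kg·m/s.
λ = h/p = 6.626 × 10⁻³⁴ / 3.551 × 10⁻²³ = 1.87 × 10⁻¹¹ m = 18.7 pm.

λ = 18.7 pm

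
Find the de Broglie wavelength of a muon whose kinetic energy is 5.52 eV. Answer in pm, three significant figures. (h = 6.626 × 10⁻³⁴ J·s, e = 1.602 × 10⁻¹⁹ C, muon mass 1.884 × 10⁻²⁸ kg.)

KE = 5.52 eV = 8.843 × 10⁻¹⁹ J.
p = √(2mKE) = √(2 × 1.884 × 10⁻²⁸ × 8.843 × 10⁻¹⁹) = 1.825 × 10⁻²³ kg·m/s.
λ = h/p = 6.626 × 10⁻³⁴ / 1.825 × 10⁻²³ = 3.63 × 10⁻¹¹ m = 36.3 pm.

λ = 36.3 pm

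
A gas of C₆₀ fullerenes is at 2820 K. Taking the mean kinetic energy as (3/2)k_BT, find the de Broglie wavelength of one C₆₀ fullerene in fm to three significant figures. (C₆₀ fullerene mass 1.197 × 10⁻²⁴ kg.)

λ = 1770 fm

KE = (3/2)k_BT = 1.5 × 1.381 × 10⁻²³ × 2820 = 5.842 × 10⁻²⁰ J.
p = √(2mKE) = √(2 × 1.197 × 10⁻²⁴ × 5.842 × 10⁻²⁰) = 3.740 × 10⁻²² kg·m/s.
λ = h/p = 1.77 × 10⁻¹² m = 1770 fm.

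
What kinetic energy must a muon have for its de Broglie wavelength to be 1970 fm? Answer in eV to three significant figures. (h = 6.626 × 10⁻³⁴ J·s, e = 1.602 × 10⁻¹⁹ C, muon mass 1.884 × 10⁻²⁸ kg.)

p = h/λ = 6.626 × 10⁻³⁴ / 1.970 × 10⁻¹² = 3.363 × 10⁻²² kg·m/s.
KE = p²/(2m) = (3.363 × 10⁻²²)² / (2 × 1.884 × 10⁻²⁸) = 3.002 × 10⁻¹⁶ J = 1870 eV.

KE = 1870 eV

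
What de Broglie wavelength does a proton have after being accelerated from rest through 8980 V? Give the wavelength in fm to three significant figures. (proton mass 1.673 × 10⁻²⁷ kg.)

KE = eV = 1.602 × 10⁻¹⁹ × 8980 = 1.439 × 10⁻¹⁵ J.
p = √(2mKE) = √(2 × 1.673 × 10⁻²⁷ × 1.439 × 10⁻¹⁵) = 2.194 × 10⁻²¹ kg·m/s.
λ = h/p = 6.626 × 10⁻³⁴ / 2.194 × 10⁻²¹ = 3.02 × 10⁻¹³ m = 302 fm.

λ = 302 fm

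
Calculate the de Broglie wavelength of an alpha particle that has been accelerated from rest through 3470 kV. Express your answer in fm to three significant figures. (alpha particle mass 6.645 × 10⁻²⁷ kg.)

λ = 5.45 fm

KE = 2eV = 2 × 1.602 × 10⁻¹⁹ × 3.470 × 10⁶ = 1.112 × 10⁻¹² J.
p = √(2mKE) = √(2 × 6.645 × 10⁻²⁷ × 1.112 × 10⁻¹²) = 1.216 × 10⁻¹⁹ kg·m/s.
λ = h/p = 6.626 × 10⁻³⁴ / 1.216 × 10⁻¹⁹ = 5.45 × 10⁻¹⁵ m = 5.45 fm.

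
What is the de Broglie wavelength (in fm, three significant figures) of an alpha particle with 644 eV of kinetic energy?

KE = 644 eV = 1.032 × 10⁻¹⁶ J.
p = √(2mKE) = √(2 × 6.645 × 10⁻²⁷ × 1.032 × 10⁻¹⁶) = 1.171 × 10⁻²¹ kg·m/s.
λ = h/p = 6.626 × 10⁻³⁴ / 1.171 × 10⁻²¹ = 5.66 × 10⁻¹³ m = 566 fm.

λ = 566 fm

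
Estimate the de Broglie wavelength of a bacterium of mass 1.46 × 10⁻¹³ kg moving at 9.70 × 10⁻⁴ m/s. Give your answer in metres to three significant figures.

λ = 4.68 × 10⁻¹⁸ m

p = mv = 1.46 × 10⁻¹³ × 9.70 × 10⁻⁴ = 1.416 × 10⁻¹⁶ kg·m/s.
λ = h/p = 6.626 × 10⁻³⁴ / 1.416 × 10⁻¹⁶ = 4.68 × 10⁻¹⁸ m.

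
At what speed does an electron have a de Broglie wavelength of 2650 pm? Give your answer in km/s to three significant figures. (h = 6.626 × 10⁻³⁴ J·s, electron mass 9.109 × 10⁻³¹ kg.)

v = 274 km/s

p = h/λ = 6.626 × 10⁻³⁴ / 2.650 × 10⁻⁹ = 2.500 × 10⁻²⁵ kg·m/s.
v = p/m = 2.500 × 10⁻²⁵ / 9.109 × 10⁻³¹ = 2.74 × 10⁵ m/s = 274 km/s.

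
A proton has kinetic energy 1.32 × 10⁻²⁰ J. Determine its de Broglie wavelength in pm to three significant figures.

λ = 99.7 pm

p = √(2mKE) = √(2 × 1.673 × 10⁻²⁷ × 1.320 × 10⁻²⁰) = 6.646 × 10⁻²⁴ kg·m/s.
λ = h/p = 6.626 × 10⁻³⁴ / 6.646 × 10⁻²⁴ = 9.97 × 10⁻¹¹ m = 99.7 pm.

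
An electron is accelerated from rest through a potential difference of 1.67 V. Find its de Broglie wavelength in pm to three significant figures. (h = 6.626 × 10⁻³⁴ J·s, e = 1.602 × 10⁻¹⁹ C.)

KE = eV = 1.602 × 10⁻¹⁹ × 1.670 = 2.675 × 10⁻¹⁹ J.
p = √(2mKE) = √(2 × 9.109 × 10⁻³¹ × 2.675 × 10⁻¹⁹) = 6.981 × 10⁻²⁵ kg·m/s.
λ = h/p = 6.626 × 10⁻³⁴ / 6.981 × 10⁻²⁵ = 9.49 × 10⁻¹⁰ m = 949 pm.

λ = 949 pm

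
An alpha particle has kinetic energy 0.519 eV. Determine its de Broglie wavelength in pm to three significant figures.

KE = 0.519 eV = 8.314 × 10⁻²⁰ J.
p = √(2mKE) = √(2 × 6.645 × 10⁻²⁷ × 8.314 × 10⁻²⁰) = 3.324 × 10⁻²³ kg·m/s.
λ = h/p = 6.626 × 10⁻³⁴ / 3.324 × 10⁻²³ = 1.99 × 10⁻¹¹ m = 19.9 pm.

λ = 19.9 pm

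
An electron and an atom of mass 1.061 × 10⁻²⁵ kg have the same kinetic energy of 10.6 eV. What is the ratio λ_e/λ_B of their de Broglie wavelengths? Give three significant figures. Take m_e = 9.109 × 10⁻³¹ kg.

At fixed KE, p = √(2mKE) so λ = h/p ∝ 1/√m.
λ_e/λ_B = √(m_B/m_e) = √(1.061 × 10⁻²⁵/9.109 × 10⁻³¹) = √(1.165 × 10⁵) = 341.

λ_e/λ_B = 341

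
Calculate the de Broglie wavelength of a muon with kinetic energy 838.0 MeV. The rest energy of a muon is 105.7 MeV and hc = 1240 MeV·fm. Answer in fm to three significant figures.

λ = 1.32 fm

Total energy E = KE + m₀c² = 838.0 + 105.7 = 943.7 MeV.
(pc)² = E² − (m₀c²)² = (943.7)² − (105.7)² = 8.794 × 10⁵ MeV², so pc = 937.8 MeV.
λ = hc/(pc) = 1240 MeV·fm / 937.8 MeV = 1.32 fm.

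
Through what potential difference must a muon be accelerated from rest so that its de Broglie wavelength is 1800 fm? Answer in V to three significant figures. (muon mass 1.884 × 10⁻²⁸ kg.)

p = h/λ = 6.626 × 10⁻³⁴ / 1.800 × 10⁻¹² = 3.681 × 10⁻²² kg·m/s.
KE = p²/(2m) = 3.596 × 10⁻¹⁶ J.
V = KE/e = 3.596 × 10⁻¹⁶ / (1.602 × 10⁻¹⁹) = 2240 V.

V = 2240 V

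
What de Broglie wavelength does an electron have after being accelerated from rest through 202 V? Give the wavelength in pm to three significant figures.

λ = 86.3 pm

KE = eV = 1.602 × 10⁻¹⁹ × 202.0 = 3.236 × 10⁻¹⁷ J.
p = √(2mKE) = √(2 × 9.109 × 10⁻³¹ × 3.236 × 10⁻¹⁷) = 7.678 × 10⁻²⁴ kg·m/s.
λ = h/p = 6.626 × 10⁻³⁴ / 7.678 × 10⁻²⁴ = 8.63 × 10⁻¹¹ m = 86.3 pm.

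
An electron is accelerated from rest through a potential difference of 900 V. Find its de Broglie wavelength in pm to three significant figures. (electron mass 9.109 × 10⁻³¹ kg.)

KE = eV = 1.602 × 10⁻¹⁹ × 900.0 = 1.442 × 10⁻¹⁶ J.
p = √(2mKE) = √(2 × 9.109 × 10⁻³¹ × 1.442 × 10⁻¹⁶) = 1.621 × 10⁻²³ kg·m/s.
λ = h/p = 6.626 × 10⁻³⁴ / 1.621 × 10⁻²³ = 4.09 × 10⁻¹¹ m = 40.9 pm.

λ = 40.9 pm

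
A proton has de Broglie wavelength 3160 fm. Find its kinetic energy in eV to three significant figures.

p = h/λ = 6.626 × 10⁻³⁴ / 3.160 × 10⁻¹² = 2.097 × 10⁻²² kg·m/s.
KE = p²/(2m) = (2.097 × 10⁻²²)² / (2 × 1.673 × 10⁻²⁷) = 1.314 × 10⁻¹⁷ J = 82.0 eV.

KE = 82.0 eV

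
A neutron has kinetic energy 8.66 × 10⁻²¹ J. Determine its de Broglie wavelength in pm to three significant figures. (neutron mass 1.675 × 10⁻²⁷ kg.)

p = √(2mKE) = √(2 × 1.675 × 10⁻²⁷ × 8.660 × 10⁻²¹) = 5.386 × 10⁻²⁴ kg·m/s.
λ = h/p = 6.626 × 10⁻³⁴ / 5.386 × 10⁻²⁴ = 1.23 × 10⁻¹⁰ m = 123 pm.

λ = 123 pm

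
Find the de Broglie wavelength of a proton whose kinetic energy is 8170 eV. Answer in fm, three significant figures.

KE = 8170 eV = 1.309 × 10⁻¹⁵ J.
p = √(2mKE) = √(2 × 1.673 × 10⁻²⁷ × 1.309 × 10⁻¹⁵) = 2.093 × 10⁻²¹ kg·m/s.
λ = h/p = 6.626 × 10⁻³⁴ / 2.093 × 10⁻²¹ = 3.17 × 10⁻¹³ m = 317 fm.

λ = 317 fm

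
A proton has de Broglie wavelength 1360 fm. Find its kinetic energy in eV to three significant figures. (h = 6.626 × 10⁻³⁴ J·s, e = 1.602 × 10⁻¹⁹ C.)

p = h/λ = 6.626 × 10⁻³⁴ / 1.360 × 10⁻¹² = 4.872 × 10⁻²² kg·m/s.
KE = p²/(2m) = (4.872 × 10⁻²²)² / (2 × 1.673 × 10⁻²⁷) = 7.094 × 10⁻¹⁷ J = 443 eV.

KE = 443 eV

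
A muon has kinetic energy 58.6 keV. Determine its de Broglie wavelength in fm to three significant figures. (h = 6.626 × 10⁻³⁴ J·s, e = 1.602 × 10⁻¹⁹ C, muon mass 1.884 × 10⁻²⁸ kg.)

KE = 58.6 keV = 9.388 × 10⁻¹⁵ J.
p = √(2mKE) = √(2 × 1.884 × 10⁻²⁸ × 9.388 × 10⁻¹⁵) = 1.881 × 10⁻²¹ kg·m/s.
λ = h/p = 6.626 × 10⁻³⁴ / 1.881 × 10⁻²¹ = 3.52 × 10⁻¹³ m = 352 fm.

λ = 352 fm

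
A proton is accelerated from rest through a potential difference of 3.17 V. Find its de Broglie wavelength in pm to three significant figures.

λ = 16.1 pm

KE = eV = 1.602 × 10⁻¹⁹ × 3.170 = 5.078 × 10⁻¹⁹ J.
p = √(2mKE) = √(2 × 1.673 × 10⁻²⁷ × 5.078 × 10⁻¹⁹) = 4.122 × 10⁻²³ kg·m/s.
λ = h/p = 6.626 × 10⁻³⁴ / 4.122 × 10⁻²³ = 1.61 × 10⁻¹¹ m = 16.1 pm.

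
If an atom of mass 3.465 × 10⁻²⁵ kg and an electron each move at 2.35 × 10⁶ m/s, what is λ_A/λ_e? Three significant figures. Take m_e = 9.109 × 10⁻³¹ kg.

At fixed v, p = mv so λ = h/(mv) ∝ 1/m.
λ_A/λ_e = m_e/m_A = 9.109 × 10⁻³¹/3.465 × 10⁻²⁵ = 2.63 × 10⁻⁶.

λ_A/λ_e = 2.63 × 10⁻⁶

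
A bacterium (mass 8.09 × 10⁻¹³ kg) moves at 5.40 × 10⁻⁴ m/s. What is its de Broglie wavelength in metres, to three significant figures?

λ = 1.52 × 10⁻¹⁸ m

p = mv = 8.09 × 10⁻¹³ × 5.40 × 10⁻⁴ = 4.369 × 10⁻¹⁶ kg·m/s.
λ = h/p = 6.626 × 10⁻³⁴ / 4.369 × 10⁻¹⁶ = 1.52 × 10⁻¹⁸ m.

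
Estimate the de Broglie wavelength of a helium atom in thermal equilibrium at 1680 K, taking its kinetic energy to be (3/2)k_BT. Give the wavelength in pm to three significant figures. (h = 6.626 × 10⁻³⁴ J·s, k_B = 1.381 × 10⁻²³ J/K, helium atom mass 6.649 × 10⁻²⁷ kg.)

λ = 30.8 pm

KE = (3/2)k_BT = 1.5 × 1.381 × 10⁻²³ × 1680 = 3.480 × 10⁻²⁰ J.
p = √(2mKE) = √(2 × 6.649 × 10⁻²⁷ × 3.480 × 10⁻²⁰) = 2.151 × 10⁻²³ kg·m/s.
λ = h/p = 3.08 × 10⁻¹¹ m = 30.8 pm.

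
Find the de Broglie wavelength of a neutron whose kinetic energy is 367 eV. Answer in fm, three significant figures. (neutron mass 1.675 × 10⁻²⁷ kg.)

KE = 367 eV = 5.879 × 10⁻¹⁷ J.
p = √(2mKE) = √(2 × 1.675 × 10⁻²⁷ × 5.879 × 10⁻¹⁷) = 4.438 × 10⁻²² kg·m/s.
λ = h/p = 6.626 × 10⁻³⁴ / 4.438 × 10⁻²² = 1.49 × 10⁻¹² m = 1490 fm.

λ = 1490 fm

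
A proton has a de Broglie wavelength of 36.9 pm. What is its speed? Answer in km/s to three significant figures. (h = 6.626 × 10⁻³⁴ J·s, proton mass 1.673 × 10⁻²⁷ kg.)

v = 10.7 km/s

p = h/λ = 6.626 × 10⁻³⁴ / 3.690 × 10⁻¹¹ = 1.796 × 10⁻²³ kg·m/s.
v = p/m = 1.796 × 10⁻²³ / 1.673 × 10⁻²⁷ = 1.07 × 10⁴ m/s = 10.7 km/s.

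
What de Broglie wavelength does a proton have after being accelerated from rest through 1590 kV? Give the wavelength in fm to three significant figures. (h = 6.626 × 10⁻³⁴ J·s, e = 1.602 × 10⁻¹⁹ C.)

KE = eV = 1.602 × 10⁻¹⁹ × 1.590 × 10⁶ = 2.547 × 10⁻¹³ J.
p = √(2mKE) = √(2 × 1.673 × 10⁻²⁷ × 2.547 × 10⁻¹³) = 2.919 × 10⁻²⁰ kg·m/s.
λ = h/p = 6.626 × 10⁻³⁴ / 2.919 × 10⁻²⁰ = 2.27 × 10⁻¹⁴ m = 22.7 fm.

λ = 22.7 fm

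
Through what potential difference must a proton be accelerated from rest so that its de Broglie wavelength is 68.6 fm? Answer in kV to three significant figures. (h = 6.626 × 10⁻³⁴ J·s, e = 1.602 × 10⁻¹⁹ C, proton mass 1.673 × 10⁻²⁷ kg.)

V = 174 kV

p = h/λ = 6.626 × 10⁻³⁴ / 6.860 × 10⁻¹⁴ = 9.659 × 10⁻²¹ kg·m/s.
KE = p²/(2m) = 2.788 × 10⁻¹⁴ J.
V = KE/e = 2.788 × 10⁻¹⁴ / (1.602 × 10⁻¹⁹) = 174 kV.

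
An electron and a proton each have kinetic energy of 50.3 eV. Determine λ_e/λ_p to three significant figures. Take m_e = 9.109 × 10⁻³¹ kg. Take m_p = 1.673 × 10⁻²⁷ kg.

At fixed KE, p = √(2mKE) so λ = h/p ∝ 1/√m.
λ_e/λ_p = √(m_p/m_e) = √(1.673 × 10⁻²⁷/9.109 × 10⁻³¹) = √(1837) = 42.9.

λ_e/λ_p = 42.9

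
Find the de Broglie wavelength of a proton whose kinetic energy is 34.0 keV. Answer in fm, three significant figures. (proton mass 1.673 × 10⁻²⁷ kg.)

λ = 155 fm

KE = 34.0 keV = 5.447 × 10⁻¹⁵ J.
p = √(2mKE) = √(2 × 1.673 × 10⁻²⁷ × 5.447 × 10⁻¹⁵) = 4.269 × 10⁻²¹ kg·m/s.
λ = h/p = 6.626 × 10⁻³⁴ / 4.269 × 10⁻²¹ = 1.55 × 10⁻¹³ m = 155 fm.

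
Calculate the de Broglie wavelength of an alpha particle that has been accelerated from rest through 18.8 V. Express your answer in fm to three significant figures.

KE = 2eV = 2 × 1.602 × 10⁻¹⁹ × 18.80 = 6.024 × 10⁻¹⁸ J.
p = √(2mKE) = √(2 × 6.645 × 10⁻²⁷ × 6.024 × 10⁻¹⁸) = 2.829 × 10⁻²² kg·m/s.
λ = h/p = 6.626 × 10⁻³⁴ / 2.829 × 10⁻²² = 2.34 × 10⁻¹² m = 2340 fm.

λ = 2340 fm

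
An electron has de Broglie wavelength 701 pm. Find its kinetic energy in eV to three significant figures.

KE = 3.06 eV

p = h/λ = 6.626 × 10⁻³⁴ / 7.010 × 10⁻¹⁰ = 9.452 × 10⁻²⁵ kg·m/s.
KE = p²/(2m) = (9.452 × 10⁻²⁵)² / (2 × 9.109 × 10⁻³¹) = 4.904 × 10⁻¹⁹ J = 3.06 eV.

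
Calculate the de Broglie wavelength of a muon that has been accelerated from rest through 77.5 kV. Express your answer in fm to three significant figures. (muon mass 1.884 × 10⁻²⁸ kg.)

λ = 306 fm

KE = eV = 1.602 × 10⁻¹⁹ × 7.750 × 10⁴ = 1.242 × 10⁻¹⁴ J.
p = √(2mKE) = √(2 × 1.884 × 10⁻²⁸ × 1.242 × 10⁻¹⁴) = 2.163 × 10⁻²¹ kg·m/s.
λ = h/p = 6.626 × 10⁻³⁴ / 2.163 × 10⁻²¹ = 3.06 × 10⁻¹³ m = 306 fm.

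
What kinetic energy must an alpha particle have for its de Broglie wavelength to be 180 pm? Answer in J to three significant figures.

KE = 1.02 × 10⁻²¹ J

p = h/λ = 6.626 × 10⁻³⁴ / 1.800 × 10⁻¹⁰ = 3.681 × 10⁻²⁴ kg·m/s.
KE = p²/(2m) = (3.681 × 10⁻²⁴)² / (2 × 6.645 × 10⁻²⁷) = 1.020 × 10⁻²¹ J = 1.02 × 10⁻²¹ J.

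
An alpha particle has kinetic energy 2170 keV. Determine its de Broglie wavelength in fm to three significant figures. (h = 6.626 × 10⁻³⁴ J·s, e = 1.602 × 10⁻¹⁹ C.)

λ = 9.75 fm

KE = 2170 keV = 3.476 × 10⁻¹³ J.
p = √(2mKE) = √(2 × 6.645 × 10⁻²⁷ × 3.476 × 10⁻¹³) = 6.797 × 10⁻²⁰ kg·m/s.
λ = h/p = 6.626 × 10⁻³⁴ / 6.797 × 10⁻²⁰ = 9.75 × 10⁻¹⁵ m = 9.75 fm.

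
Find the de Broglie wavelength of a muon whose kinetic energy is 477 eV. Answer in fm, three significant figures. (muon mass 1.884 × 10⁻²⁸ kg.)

λ = 3900 fm

KE = 477 eV = 7.642 × 10⁻¹⁷ J.
p = √(2mKE) = √(2 × 1.884 × 10⁻²⁸ × 7.642 × 10⁻¹⁷) = 1.697 × 10⁻²² kg·m/s.
λ = h/p = 6.626 × 10⁻³⁴ / 1.697 × 10⁻²² = 3.90 × 10⁻¹² m = 3900 fm.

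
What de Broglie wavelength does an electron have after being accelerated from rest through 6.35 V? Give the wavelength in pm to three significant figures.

KE = eV = 1.602 × 10⁻¹⁹ × 6.350 = 1.017 × 10⁻¹⁸ J.
p = √(2mKE) = √(2 × 9.109 × 10⁻³¹ × 1.017 × 10⁻¹⁸) = 1.361 × 10⁻²⁴ kg·m/s.
λ = h/p = 6.626 × 10⁻³⁴ / 1.361 × 10⁻²⁴ = 4.87 × 10⁻¹⁰ m = 487 pm.

λ = 487 pm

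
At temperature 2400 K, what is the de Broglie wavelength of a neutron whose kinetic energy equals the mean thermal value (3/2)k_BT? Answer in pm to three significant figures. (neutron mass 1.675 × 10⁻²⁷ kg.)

KE = (3/2)k_BT = 1.5 × 1.381 × 10⁻²³ × 2400 = 4.972 × 10⁻²⁰ J.
p = √(2mKE) = √(2 × 1.675 × 10⁻²⁷ × 4.972 × 10⁻²⁰) = 1.291 × 10⁻²³ kg·m/s.
λ = h/p = 5.13 × 10⁻¹¹ m = 51.3 pm.

λ = 51.3 pm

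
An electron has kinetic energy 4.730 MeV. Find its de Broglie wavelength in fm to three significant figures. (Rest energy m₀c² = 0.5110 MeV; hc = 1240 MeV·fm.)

λ = 238 fm

Total energy E = KE + m₀c² = 4.730 + 0.5110 = 5.2410 MeV.
(pc)² = E² − (m₀c²)² = (5.2410)² − (0.5110)² = 27.21 MeV², so pc = 5.216 MeV.
λ = hc/(pc) = 1240 MeV·fm / 5.216 MeV = 238 fm.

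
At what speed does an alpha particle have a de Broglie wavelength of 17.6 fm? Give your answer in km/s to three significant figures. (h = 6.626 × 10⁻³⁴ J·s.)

p = h/λ = 6.626 × 10⁻³⁴ / 1.760 × 10⁻¹⁴ = 3.765 × 10⁻²⁰ kg·m/s.
v = p/m = 3.765 × 10⁻²⁰ / 6.645 × 10⁻²⁷ = 5.67 × 10⁶ m/s = 5670 km/s.

v = 5670 km/s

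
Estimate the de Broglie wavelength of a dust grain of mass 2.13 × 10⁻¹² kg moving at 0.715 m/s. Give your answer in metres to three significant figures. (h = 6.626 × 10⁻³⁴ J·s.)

λ = 4.35 × 10⁻²² m

p = mv = 2.13 × 10⁻¹² × 0.715 = 1.523 × 10⁻¹² kg·m/s.
λ = h/p = 6.626 × 10⁻³⁴ / 1.523 × 10⁻¹² = 4.35 × 10⁻²² m.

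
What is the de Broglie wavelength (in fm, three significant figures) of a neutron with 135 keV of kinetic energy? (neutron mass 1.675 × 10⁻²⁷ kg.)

λ = 77.8 fm

KE = 135 keV = 2.163 × 10⁻¹⁴ J.
p = √(2mKE) = √(2 × 1.675 × 10⁻²⁷ × 2.163 × 10⁻¹⁴) = 8.512 × 10⁻²¹ kg·m/s.
λ = h/p = 6.626 × 10⁻³⁴ / 8.512 × 10⁻²¹ = 7.78 × 10⁻¹⁴ m = 77.8 fm.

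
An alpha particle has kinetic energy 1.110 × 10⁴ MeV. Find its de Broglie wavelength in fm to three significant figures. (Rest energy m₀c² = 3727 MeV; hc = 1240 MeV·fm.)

λ = 0.0864 fm

Total energy E = KE + m₀c² = 1.110 × 10⁴ + 3727 = 14827 MeV.
(pc)² = E² − (m₀c²)² = (14827)² − (3727)² = 2.059 × 10⁸ MeV², so pc = 1.435 × 10⁴ MeV.
λ = hc/(pc) = 1240 MeV·fm / 1.435 × 10⁴ MeV = 0.0864 fm.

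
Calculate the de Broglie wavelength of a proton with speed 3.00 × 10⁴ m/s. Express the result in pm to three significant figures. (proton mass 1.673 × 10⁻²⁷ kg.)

λ = 13.2 pm

p = mv = 1.673 × 10⁻²⁷ × 3.00 × 10⁴ = 5.019 × 10⁻²³ kg·m/s.
λ = h/p = 6.626 × 10⁻³⁴ / 5.019 × 10⁻²³ = 1.32 × 10⁻¹¹ m = 13.2 pm.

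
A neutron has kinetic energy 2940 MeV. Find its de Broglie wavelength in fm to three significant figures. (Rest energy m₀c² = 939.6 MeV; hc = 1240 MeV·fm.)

λ = 0.329 fm

Total energy E = KE + m₀c² = 2940 + 939.6 = 3879.6 MeV.
(pc)² = E² − (m₀c²)² = (3879.6)² − (939.6)² = 1.417 × 10⁷ MeV², so pc = 3764 MeV.
λ = hc/(pc) = 1240 MeV·fm / 3764 MeV = 0.329 fm.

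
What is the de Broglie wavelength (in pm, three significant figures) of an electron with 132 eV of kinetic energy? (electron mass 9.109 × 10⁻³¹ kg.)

KE = 132 eV = 2.115 × 10⁻¹⁷ J.
p = √(2mKE) = √(2 × 9.109 × 10⁻³¹ × 2.115 × 10⁻¹⁷) = 6.207 × 10⁻²⁴ kg·m/s.
λ = h/p = 6.626 × 10⁻³⁴ / 6.207 × 10⁻²⁴ = 1.07 × 10⁻¹⁰ m = 107 pm.

λ = 107 pm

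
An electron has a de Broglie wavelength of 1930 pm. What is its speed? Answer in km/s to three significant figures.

v = 377 km/s

p = h/λ = 6.626 × 10⁻³⁴ / 1.930 × 10⁻⁹ = 3.433 × 10⁻²⁵ kg·m/s.
v = p/m = 3.433 × 10⁻²⁵ / 9.109 × 10⁻³¹ = 3.77 × 10⁵ m/s = 377 km/s.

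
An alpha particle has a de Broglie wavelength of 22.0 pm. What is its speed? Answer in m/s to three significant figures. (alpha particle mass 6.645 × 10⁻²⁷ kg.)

p = h/λ = 6.626 × 10⁻³⁴ / 2.200 × 10⁻¹¹ = 3.012 × 10⁻²³ kg·m/s.
v = p/m = 3.012 × 10⁻²³ / 6.645 × 10⁻²⁷ = 4.53 × 10³ m/s = 4530 m/s.

v = 4530 m/s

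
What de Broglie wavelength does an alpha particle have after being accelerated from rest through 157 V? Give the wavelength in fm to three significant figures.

λ = 810 fm

KE = 2eV = 2 × 1.602 × 10⁻¹⁹ × 157.0 = 5.030 × 10⁻¹⁷ J.
p = √(2mKE) = √(2 × 6.645 × 10⁻²⁷ × 5.030 × 10⁻¹⁷) = 8.176 × 10⁻²² kg·m/s.
λ = h/p = 6.626 × 10⁻³⁴ / 8.176 × 10⁻²² = 8.10 × 10⁻¹³ m = 810 fm.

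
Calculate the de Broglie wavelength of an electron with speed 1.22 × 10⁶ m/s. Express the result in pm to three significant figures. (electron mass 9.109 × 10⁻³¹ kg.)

λ = 596 pm

p = mv = 9.109 × 10⁻³¹ × 1.22 × 10⁶ = 1.111 × 10⁻²⁴ kg·m/s.
λ = h/p = 6.626 × 10⁻³⁴ / 1.111 × 10⁻²⁴ = 5.96 × 10⁻¹⁰ m = 596 pm.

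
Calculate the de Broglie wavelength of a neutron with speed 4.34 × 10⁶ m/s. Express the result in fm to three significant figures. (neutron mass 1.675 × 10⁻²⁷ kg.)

λ = 91.1 fm

p = mv = 1.675 × 10⁻²⁷ × 4.34 × 10⁶ = 7.270 × 10⁻²¹ kg·m/s.
λ = h/p = 6.626 × 10⁻³⁴ / 7.270 × 10⁻²¹ = 9.11 × 10⁻¹⁴ m = 91.1 fm.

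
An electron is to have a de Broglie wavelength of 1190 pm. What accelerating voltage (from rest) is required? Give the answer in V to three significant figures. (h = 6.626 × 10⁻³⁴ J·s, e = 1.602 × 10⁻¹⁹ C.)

p = h/λ = 6.626 × 10⁻³⁴ / 1.190 × 10⁻⁹ = 5.568 × 10⁻²⁵ kg·m/s.
KE = p²/(2m) = 1.702 × 10⁻¹⁹ J.
V = KE/e = 1.702 × 10⁻¹⁹ / (1.602 × 10⁻¹⁹) = 1.06 V.

V = 1.06 V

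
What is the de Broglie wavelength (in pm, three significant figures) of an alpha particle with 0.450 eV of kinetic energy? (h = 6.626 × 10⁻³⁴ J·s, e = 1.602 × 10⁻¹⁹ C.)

λ = 21.4 pm

KE = 0.450 eV = 7.209 × 10⁻²⁰ J.
p = √(2mKE) = √(2 × 6.645 × 10⁻²⁷ × 7.209 × 10⁻²⁰) = 3.095 × 10⁻²³ kg·m/s.
λ = h/p = 6.626 × 10⁻³⁴ / 3.095 × 10⁻²³ = 2.14 × 10⁻¹¹ m = 21.4 pm.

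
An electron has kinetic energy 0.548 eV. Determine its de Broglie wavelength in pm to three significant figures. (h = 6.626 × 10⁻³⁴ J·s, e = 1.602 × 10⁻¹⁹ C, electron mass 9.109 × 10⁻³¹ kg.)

λ = 1660 pm

KE = 0.548 eV = 8.779 × 10⁻²⁰ J.
p = √(2mKE) = √(2 × 9.109 × 10⁻³¹ × 8.779 × 10⁻²⁰) = 3.999 × 10⁻²⁵ kg·m/s.
λ = h/p = 6.626 × 10⁻³⁴ / 3.999 × 10⁻²⁵ = 1.66 × 10⁻⁹ m = 1660 pm.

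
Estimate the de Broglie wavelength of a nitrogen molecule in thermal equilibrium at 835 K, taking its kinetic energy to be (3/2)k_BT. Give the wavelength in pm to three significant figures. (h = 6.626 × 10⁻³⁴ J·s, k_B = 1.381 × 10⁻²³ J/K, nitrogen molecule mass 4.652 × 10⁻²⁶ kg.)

KE = (3/2)k_BT = 1.5 × 1.381 × 10⁻²³ × 835 = 1.730 × 10⁻²⁰ J.
p = √(2mKE) = √(2 × 4.652 × 10⁻²⁶ × 1.730 × 10⁻²⁰) = 4.012 × 10⁻²³ kg·m/s.
λ = h/p = 1.65 × 10⁻¹¹ m = 16.5 pm.

λ = 16.5 pm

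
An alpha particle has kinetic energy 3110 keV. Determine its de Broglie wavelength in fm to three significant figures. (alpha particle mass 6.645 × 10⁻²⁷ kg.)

KE = 3110 keV = 4.982 × 10⁻¹³ J.
p = √(2mKE) = √(2 × 6.645 × 10⁻²⁷ × 4.982 × 10⁻¹³) = 8.137 × 10⁻²⁰ kg·m/s.
λ = h/p = 6.626 × 10⁻³⁴ / 8.137 × 10⁻²⁰ = 8.14 × 10⁻¹⁵ m = 8.14 fm.

λ = 8.14 fm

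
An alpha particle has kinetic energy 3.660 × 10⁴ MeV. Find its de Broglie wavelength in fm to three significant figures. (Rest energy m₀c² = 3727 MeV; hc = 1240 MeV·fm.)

λ = 0.0309 fm

Total energy E = KE + m₀c² = 3.660 × 10⁴ + 3727 = 40327 MeV.
(pc)² = E² − (m₀c²)² = (40327)² − (3727)² = 1.612 × 10⁹ MeV², so pc = 4.015 × 10⁴ MeV.
λ = hc/(pc) = 1240 MeV·fm / 4.015 × 10⁴ MeV = 0.0309 fm.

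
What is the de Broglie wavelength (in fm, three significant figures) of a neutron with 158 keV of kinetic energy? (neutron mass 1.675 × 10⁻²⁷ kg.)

λ = 72.0 fm

KE = 158 keV = 2.531 × 10⁻¹⁴ J.
p = √(2mKE) = √(2 × 1.675 × 10⁻²⁷ × 2.531 × 10⁻¹⁴) = 9.208 × 10⁻²¹ kg·m/s.
λ = h/p = 6.626 × 10⁻³⁴ / 9.208 × 10⁻²¹ = 7.20 × 10⁻¹⁴ m = 72.0 fm.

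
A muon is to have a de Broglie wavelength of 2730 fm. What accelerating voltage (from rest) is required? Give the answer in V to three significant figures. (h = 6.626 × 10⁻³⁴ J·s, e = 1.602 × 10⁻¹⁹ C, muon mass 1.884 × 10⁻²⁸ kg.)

V = 976 V

p = h/λ = 6.626 × 10⁻³⁴ / 2.730 × 10⁻¹² = 2.427 × 10⁻²² kg·m/s.
KE = p²/(2m) = 1.563 × 10⁻¹⁶ J.
V = KE/e = 1.563 × 10⁻¹⁶ / (1.602 × 10⁻¹⁹) = 976 V.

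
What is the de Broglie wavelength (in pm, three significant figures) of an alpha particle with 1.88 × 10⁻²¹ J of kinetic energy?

λ = 133 pm

p = √(2mKE) = √(2 × 6.645 × 10⁻²⁷ × 1.880 × 10⁻²¹) = 4.999 × 10⁻²⁴ kg·m/s.
λ = h/p = 6.626 × 10⁻³⁴ / 4.999 × 10⁻²⁴ = 1.33 × 10⁻¹⁰ m = 133 pm.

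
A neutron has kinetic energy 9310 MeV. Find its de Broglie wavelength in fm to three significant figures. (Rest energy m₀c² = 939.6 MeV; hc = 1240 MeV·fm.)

λ = 0.121 fm

Total energy E = KE + m₀c² = 9310 + 939.6 = 10249.6 MeV.
(pc)² = E² − (m₀c²)² = (10249.6)² − (939.6)² = 1.042 × 10⁸ MeV², so pc = 1.021 × 10⁴ MeV.
λ = hc/(pc) = 1240 MeV·fm / 1.021 × 10⁴ MeV = 0.121 fm.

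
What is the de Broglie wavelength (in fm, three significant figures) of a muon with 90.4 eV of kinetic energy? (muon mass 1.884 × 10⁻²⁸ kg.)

KE = 90.4 eV = 1.448 × 10⁻¹⁷ J.
p = √(2mKE) = √(2 × 1.884 × 10⁻²⁸ × 1.448 × 10⁻¹⁷) = 7.387 × 10⁻²³ kg·m/s.
λ = h/p = 6.626 × 10⁻³⁴ / 7.387 × 10⁻²³ = 8.97 × 10⁻¹² m = 8970 fm.

λ = 8970 fm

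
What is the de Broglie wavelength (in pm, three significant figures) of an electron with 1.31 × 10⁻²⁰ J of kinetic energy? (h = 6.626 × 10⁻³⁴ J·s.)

p = √(2mKE) = √(2 × 9.109 × 10⁻³¹ × 1.310 × 10⁻²⁰) = 1.545 × 10⁻²⁵ kg·m/s.
λ = h/p = 6.626 × 10⁻³⁴ / 1.545 × 10⁻²⁵ = 4.29 × 10⁻⁹ m = 4290 pm.

λ = 4290 pm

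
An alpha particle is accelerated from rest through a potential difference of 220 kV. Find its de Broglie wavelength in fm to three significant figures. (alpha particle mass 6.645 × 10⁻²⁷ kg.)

λ = 21.6 fm

KE = 2eV = 2 × 1.602 × 10⁻¹⁹ × 2.200 × 10⁵ = 7.049 × 10⁻¹⁴ J.
p = √(2mKE) = √(2 × 6.645 × 10⁻²⁷ × 7.049 × 10⁻¹⁴) = 3.061 × 10⁻²⁰ kg·m/s.
λ = h/p = 6.626 × 10⁻³⁴ / 3.061 × 10⁻²⁰ = 2.16 × 10⁻¹⁴ m = 21.6 fm.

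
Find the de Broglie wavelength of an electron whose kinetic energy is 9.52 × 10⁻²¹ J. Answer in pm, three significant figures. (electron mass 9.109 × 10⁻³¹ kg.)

p = √(2mKE) = √(2 × 9.109 × 10⁻³¹ × 9.520 × 10⁻²¹) = 1.317 × 10⁻²⁵ kg·m/s.
λ = h/p = 6.626 × 10⁻³⁴ / 1.317 × 10⁻²⁵ = 5.03 × 10⁻⁹ m = 5030 pm.

λ = 5030 pm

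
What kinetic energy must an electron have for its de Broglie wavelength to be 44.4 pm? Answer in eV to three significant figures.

p = h/λ = 6.626 × 10⁻³⁴ / 4.440 × 10⁻¹¹ = 1.492 × 10⁻²³ kg·m/s.
KE = p²/(2m) = (1.492 × 10⁻²³)² / (2 × 9.109 × 10⁻³¹) = 1.222 × 10⁻¹⁶ J = 763 eV.

KE = 763 eV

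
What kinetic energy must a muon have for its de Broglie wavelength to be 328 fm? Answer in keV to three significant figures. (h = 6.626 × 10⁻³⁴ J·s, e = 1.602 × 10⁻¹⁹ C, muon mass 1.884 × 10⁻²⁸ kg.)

p = h/λ = 6.626 × 10⁻³⁴ / 3.280 × 10⁻¹³ = 2.020 × 10⁻²¹ kg·m/s.
KE = p²/(2m) = (2.020 × 10⁻²¹)² / (2 × 1.884 × 10⁻²⁸) = 1.083 × 10⁻¹⁴ J = 67.6 keV.

KE = 67.6 keV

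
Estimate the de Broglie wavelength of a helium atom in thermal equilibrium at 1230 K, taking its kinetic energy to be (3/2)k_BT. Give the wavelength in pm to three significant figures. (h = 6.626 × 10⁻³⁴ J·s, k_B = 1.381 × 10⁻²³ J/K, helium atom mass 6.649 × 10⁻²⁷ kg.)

λ = 36.0 pm

KE = (3/2)k_BT = 1.5 × 1.381 × 10⁻²³ × 1230 = 2.548 × 10⁻²⁰ J.
p = √(2mKE) = √(2 × 6.649 × 10⁻²⁷ × 2.548 × 10⁻²⁰) = 1.841 × 10⁻²³ kg·m/s.
λ = h/p = 3.60 × 10⁻¹¹ m = 36.0 pm.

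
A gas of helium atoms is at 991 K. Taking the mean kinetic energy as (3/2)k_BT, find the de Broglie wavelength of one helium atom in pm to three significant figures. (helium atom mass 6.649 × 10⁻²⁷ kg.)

λ = 40.1 pm

KE = (3/2)k_BT = 1.5 × 1.381 × 10⁻²³ × 991 = 2.053 × 10⁻²⁰ J.
p = √(2mKE) = √(2 × 6.649 × 10⁻²⁷ × 2.053 × 10⁻²⁰) = 1.652 × 10⁻²³ kg·m/s.
λ = h/p = 4.01 × 10⁻¹¹ m = 40.1 pm.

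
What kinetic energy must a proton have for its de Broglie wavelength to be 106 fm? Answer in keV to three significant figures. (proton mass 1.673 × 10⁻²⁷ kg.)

KE = 72.9 keV

p = h/λ = 6.626 × 10⁻³⁴ / 1.060 × 10⁻¹³ = 6.251 × 10⁻²¹ kg·m/s.
KE = p²/(2m) = (6.251 × 10⁻²¹)² / (2 × 1.673 × 10⁻²⁷) = 1.168 × 10⁻¹⁴ J = 72.9 keV.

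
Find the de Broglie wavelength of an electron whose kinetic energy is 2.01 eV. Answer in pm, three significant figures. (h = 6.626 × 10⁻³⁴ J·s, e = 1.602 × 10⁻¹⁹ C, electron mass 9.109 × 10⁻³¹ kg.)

KE = 2.01 eV = 3.220 × 10⁻¹⁹ J.
p = √(2mKE) = √(2 × 9.109 × 10⁻³¹ × 3.220 × 10⁻¹⁹) = 7.659 × 10⁻²⁵ kg·m/s.
λ = h/p = 6.626 × 10⁻³⁴ / 7.659 × 10⁻²⁵ = 8.65 × 10⁻¹⁰ m = 865 pm.

λ = 865 pm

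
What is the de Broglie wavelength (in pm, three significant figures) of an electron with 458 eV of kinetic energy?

KE = 458 eV = 7.337 × 10⁻¹⁷ J.
p = √(2mKE) = √(2 × 9.109 × 10⁻³¹ × 7.337 × 10⁻¹⁷) = 1.156 × 10⁻²³ kg·m/s.
λ = h/p = 6.626 × 10⁻³⁴ / 1.156 × 10⁻²³ = 5.73 × 10⁻¹¹ m = 57.3 pm.

λ = 57.3 pm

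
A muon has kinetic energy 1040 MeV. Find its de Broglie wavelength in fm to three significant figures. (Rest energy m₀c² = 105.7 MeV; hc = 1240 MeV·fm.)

λ = 1.09 fm

Total energy E = KE + m₀c² = 1040 + 105.7 = 1145.7 MeV.
(pc)² = E² − (m₀c²)² = (1145.7)² − (105.7)² = 1.301 × 10⁶ MeV², so pc = 1141 MeV.
λ = hc/(pc) = 1240 MeV·fm / 1141 MeV = 1.09 fm.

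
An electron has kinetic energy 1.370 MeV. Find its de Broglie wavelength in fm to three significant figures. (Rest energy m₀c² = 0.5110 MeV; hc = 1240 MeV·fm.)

λ = 685 fm

Total energy E = KE + m₀c² = 1.370 + 0.5110 = 1.8810 MeV.
(pc)² = E² − (m₀c²)² = (1.8810)² − (0.5110)² = 3.277 MeV², so pc = 1.810 MeV.
λ = hc/(pc) = 1240 MeV·fm / 1.810 MeV = 685 fm.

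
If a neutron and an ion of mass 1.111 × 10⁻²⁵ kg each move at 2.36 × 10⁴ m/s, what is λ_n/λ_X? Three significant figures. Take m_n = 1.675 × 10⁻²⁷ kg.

λ_n/λ_X = 66.3

At fixed v, p = mv so λ = h/(mv) ∝ 1/m.
λ_n/λ_X = m_X/m_n = 1.111 × 10⁻²⁵/1.675 × 10⁻²⁷ = 66.3.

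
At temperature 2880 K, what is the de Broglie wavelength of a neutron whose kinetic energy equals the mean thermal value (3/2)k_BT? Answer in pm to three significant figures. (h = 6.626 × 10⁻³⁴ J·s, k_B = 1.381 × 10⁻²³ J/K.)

λ = 46.9 pm

KE = (3/2)k_BT = 1.5 × 1.381 × 10⁻²³ × 2880 = 5.966 × 10⁻²⁰ J.
p = √(2mKE) = √(2 × 1.675 × 10⁻²⁷ × 5.966 × 10⁻²⁰) = 1.414 × 10⁻²³ kg·m/s.
λ = h/p = 4.69 × 10⁻¹¹ m = 46.9 pm.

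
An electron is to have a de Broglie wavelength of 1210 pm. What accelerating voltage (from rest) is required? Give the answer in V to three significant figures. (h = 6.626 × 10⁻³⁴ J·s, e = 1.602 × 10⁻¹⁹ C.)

V = 1.03 V

p = h/λ = 6.626 × 10⁻³⁴ / 1.210 × 10⁻⁹ = 5.476 × 10⁻²⁵ kg·m/s.
KE = p²/(2m) = 1.646 × 10⁻¹⁹ J.
V = KE/e = 1.646 × 10⁻¹⁹ / (1.602 × 10⁻¹⁹) = 1.03 V.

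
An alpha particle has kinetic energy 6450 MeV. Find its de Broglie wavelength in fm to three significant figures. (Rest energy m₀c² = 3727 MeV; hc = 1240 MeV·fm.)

Total energy E = KE + m₀c² = 6450 + 3727 = 10177 MeV.
(pc)² = E² − (m₀c²)² = (10177)² − (3727)² = 8.968 × 10⁷ MeV², so pc = 9470 MeV.
λ = hc/(pc) = 1240 MeV·fm / 9470 MeV = 0.131 fm.

λ = 0.131 fm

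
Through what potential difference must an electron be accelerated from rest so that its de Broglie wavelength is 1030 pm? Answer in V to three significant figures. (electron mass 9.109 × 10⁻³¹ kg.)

V = 1.42 V

p = h/λ = 6.626 × 10⁻³⁴ / 1.030 × 10⁻⁹ = 6.433 × 10⁻²⁵ kg·m/s.
KE = p²/(2m) = 2.272 × 10⁻¹⁹ J.
V = KE/e = 2.272 × 10⁻¹⁹ / (1.602 × 10⁻¹⁹) = 1.42 V.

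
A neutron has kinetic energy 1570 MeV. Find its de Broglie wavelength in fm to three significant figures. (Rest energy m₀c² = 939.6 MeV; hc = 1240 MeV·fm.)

Total energy E = KE + m₀c² = 1570 + 939.6 = 2509.6 MeV.
(pc)² = E² − (m₀c²)² = (2509.6)² − (939.6)² = 5.415 × 10⁶ MeV², so pc = 2327 MeV.
λ = hc/(pc) = 1240 MeV·fm / 2327 MeV = 0.533 fm.

λ = 0.533 fm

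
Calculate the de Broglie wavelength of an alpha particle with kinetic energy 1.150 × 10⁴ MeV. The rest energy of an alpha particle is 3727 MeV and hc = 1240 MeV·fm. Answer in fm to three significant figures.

λ = 0.0840 fm

Total energy E = KE + m₀c² = 1.150 × 10⁴ + 3727 = 15227 MeV.
(pc)² = E² − (m₀c²)² = (15227)² − (3727)² = 2.180 × 10⁸ MeV², so pc = 1.476 × 10⁴ MeV.
λ = hc/(pc) = 1240 MeV·fm / 1.476 × 10⁴ MeV = 0.0840 fm.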